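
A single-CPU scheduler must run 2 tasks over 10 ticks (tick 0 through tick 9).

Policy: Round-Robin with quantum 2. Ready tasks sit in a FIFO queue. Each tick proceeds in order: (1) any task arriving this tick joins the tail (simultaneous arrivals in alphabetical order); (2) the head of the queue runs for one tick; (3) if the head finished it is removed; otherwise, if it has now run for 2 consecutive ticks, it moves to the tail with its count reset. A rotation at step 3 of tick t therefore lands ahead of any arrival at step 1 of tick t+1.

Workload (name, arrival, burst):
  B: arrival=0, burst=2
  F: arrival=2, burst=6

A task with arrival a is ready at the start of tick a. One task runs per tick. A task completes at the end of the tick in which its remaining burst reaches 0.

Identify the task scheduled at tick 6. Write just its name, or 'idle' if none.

t=0: queue=[B] q_used=0 → run B
t=1: queue=[B] q_used=1 → run B
t=2: queue=[F] q_used=0 → run F
t=3: queue=[F] q_used=1 → run F
t=4: queue=[F] q_used=0 → run F
t=5: queue=[F] q_used=1 → run F
t=6: queue=[F] q_used=0 → run F
t=7: queue=[F] q_used=1 → run F
t=8: (idle)
t=9: (idle)

running at tick 6 = F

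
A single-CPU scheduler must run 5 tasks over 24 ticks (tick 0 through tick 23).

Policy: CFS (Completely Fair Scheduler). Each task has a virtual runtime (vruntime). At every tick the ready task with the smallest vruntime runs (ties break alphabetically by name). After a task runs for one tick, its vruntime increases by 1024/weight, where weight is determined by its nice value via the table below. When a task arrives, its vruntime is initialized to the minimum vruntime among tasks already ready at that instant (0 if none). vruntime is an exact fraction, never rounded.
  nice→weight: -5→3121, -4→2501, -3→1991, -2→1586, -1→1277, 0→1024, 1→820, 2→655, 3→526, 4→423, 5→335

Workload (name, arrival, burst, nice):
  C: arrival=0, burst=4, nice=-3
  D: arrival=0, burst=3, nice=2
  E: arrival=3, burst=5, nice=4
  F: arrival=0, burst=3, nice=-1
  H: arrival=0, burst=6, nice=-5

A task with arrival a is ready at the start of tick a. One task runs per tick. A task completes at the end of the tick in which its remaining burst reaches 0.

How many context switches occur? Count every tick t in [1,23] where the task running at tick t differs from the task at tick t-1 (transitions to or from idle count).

context switches = 18

t=0: vr[C=0 D=0 F=0 H=0] → run C
t=1: vr[C=1024/1991 D=0 F=0 H=0] → run D
t=2: vr[C=1024/1991 D=1024/655 F=0 H=0] → run F
t=3: vr[C=1024/1991 D=1024/655 E=0 F=1024/1277 H=0] → run E
t=4: vr[C=1024/1991 D=1024/655 E=1024/423 F=1024/1277 H=0] → run H
t=5: vr[C=1024/1991 D=1024/655 E=1024/423 F=1024/1277 H=1024/3121] → run H
t=6: vr[C=1024/1991 D=1024/655 E=1024/423 F=1024/1277 H=2048/3121] → run C
t=7: vr[C=2048/1991 D=1024/655 E=1024/423 F=1024/1277 H=2048/3121] → run H
t=8: vr[C=2048/1991 D=1024/655 E=1024/423 F=1024/1277 H=3072/3121] → run F
t=9: vr[C=2048/1991 D=1024/655 E=1024/423 F=2048/1277 H=3072/3121] → run H
t=10: vr[C=2048/1991 D=1024/655 E=1024/423 F=2048/1277 H=4096/3121] → run C
t=11: vr[C=3072/1991 D=1024/655 E=1024/423 F=2048/1277 H=4096/3121] → run H
t=12: vr[C=3072/1991 D=1024/655 E=1024/423 F=2048/1277 H=5120/3121] → run C
t=13: vr[D=1024/655 E=1024/423 F=2048/1277 H=5120/3121] → run D
t=14: vr[D=2048/655 E=1024/423 F=2048/1277 H=5120/3121] → run F
t=15: vr[D=2048/655 E=1024/423 H=5120/3121] → run H
t=16: vr[D=2048/655 E=1024/423] → run E
t=17: vr[D=2048/655 E=2048/423] → run D
t=18: vr[E=2048/423] → run E
t=19: vr[E=1024/141] → run E
t=20: vr[E=4096/423] → run E
t=21: (idle)
t=22: (idle)
t=23: (idle)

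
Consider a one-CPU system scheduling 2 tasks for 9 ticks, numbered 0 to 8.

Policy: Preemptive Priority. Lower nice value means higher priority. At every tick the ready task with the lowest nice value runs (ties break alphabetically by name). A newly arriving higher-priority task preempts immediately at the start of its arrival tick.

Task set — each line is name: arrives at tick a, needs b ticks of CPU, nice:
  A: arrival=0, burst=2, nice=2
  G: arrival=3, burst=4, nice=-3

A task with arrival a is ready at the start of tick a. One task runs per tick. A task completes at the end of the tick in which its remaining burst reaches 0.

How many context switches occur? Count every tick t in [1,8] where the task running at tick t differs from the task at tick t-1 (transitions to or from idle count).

context switches = 3

t=0: ready={A} → run A
t=1: ready={A} → run A
t=2: (idle)
t=3: ready={G} → run G
t=4: ready={G} → run G
t=5: ready={G} → run G
t=6: ready={G} → run G
t=7: (idle)
t=8: (idle)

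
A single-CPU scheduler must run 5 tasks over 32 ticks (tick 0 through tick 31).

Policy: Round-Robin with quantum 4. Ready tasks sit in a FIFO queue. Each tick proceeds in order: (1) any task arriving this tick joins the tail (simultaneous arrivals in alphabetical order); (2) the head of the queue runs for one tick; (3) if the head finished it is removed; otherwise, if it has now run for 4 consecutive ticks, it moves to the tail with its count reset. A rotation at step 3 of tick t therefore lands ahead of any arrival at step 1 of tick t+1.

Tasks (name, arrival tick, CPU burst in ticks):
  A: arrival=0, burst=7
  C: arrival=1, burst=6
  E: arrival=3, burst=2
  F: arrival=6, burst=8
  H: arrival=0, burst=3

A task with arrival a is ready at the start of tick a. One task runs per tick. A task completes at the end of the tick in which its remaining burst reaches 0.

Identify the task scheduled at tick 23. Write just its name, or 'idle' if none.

running at tick 23 = F

t=0: queue=[A,H] q_used=0 → run A
t=1: queue=[A,H,C] q_used=1 → run A
t=2: queue=[A,H,C] q_used=2 → run A
t=3: queue=[A,H,C,E] q_used=3 → run A
t=4: queue=[H,C,E,A] q_used=0 → run H
t=5: queue=[H,C,E,A] q_used=1 → run H
t=6: queue=[H,C,E,A,F] q_used=2 → run H
t=7: queue=[C,E,A,F] q_used=0 → run C
t=8: queue=[C,E,A,F] q_used=1 → run C
t=9: queue=[C,E,A,F] q_used=2 → run C
t=10: queue=[C,E,A,F] q_used=3 → run C
t=11: queue=[E,A,F,C] q_used=0 → run E
t=12: queue=[E,A,F,C] q_used=1 → run E
t=13: queue=[A,F,C] q_used=0 → run A
t=14: queue=[A,F,C] q_used=1 → run A
t=15: queue=[A,F,C] q_used=2 → run A
t=16: queue=[F,C] q_used=0 → run F
t=17: queue=[F,C] q_used=1 → run F
t=18: queue=[F,C] q_used=2 → run F
t=19: queue=[F,C] q_used=3 → run F
t=20: queue=[C,F] q_used=0 → run C
t=21: queue=[C,F] q_used=1 → run C
t=22: queue=[F] q_used=0 → run F
t=23: queue=[F] q_used=1 → run F
t=24: queue=[F] q_used=2 → run F
t=25: queue=[F] q_used=3 → run F
t=26: (idle)
t=27: (idle)
t=28: (idle)
t=29: (idle)
t=30: (idle)
t=31: (idle)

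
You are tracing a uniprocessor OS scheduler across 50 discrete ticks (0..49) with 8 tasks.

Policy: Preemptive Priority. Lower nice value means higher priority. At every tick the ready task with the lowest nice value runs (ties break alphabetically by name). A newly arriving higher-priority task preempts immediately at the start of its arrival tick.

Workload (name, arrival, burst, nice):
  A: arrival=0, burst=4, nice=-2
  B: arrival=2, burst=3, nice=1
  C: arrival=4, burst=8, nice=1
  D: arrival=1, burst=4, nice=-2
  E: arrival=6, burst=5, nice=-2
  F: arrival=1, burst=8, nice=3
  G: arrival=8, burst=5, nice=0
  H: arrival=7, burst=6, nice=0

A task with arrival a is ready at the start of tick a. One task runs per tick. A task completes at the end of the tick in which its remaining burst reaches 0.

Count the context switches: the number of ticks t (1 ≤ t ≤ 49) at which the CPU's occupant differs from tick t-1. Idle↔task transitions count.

t=0: ready={A} → run A
t=1: ready={A,D,F} → run A
t=2: ready={A,B,D,F} → run A
t=3: ready={A,B,D,F} → run A
t=4: ready={B,C,D,F} → run D
t=5: ready={B,C,D,F} → run D
t=6: ready={B,C,D,E,F} → run D
t=7: ready={B,C,D,E,F,H} → run D
t=8: ready={B,C,E,F,G,H} → run E
t=9: ready={B,C,E,F,G,H} → run E
t=10: ready={B,C,E,F,G,H} → run E
t=11: ready={B,C,E,F,G,H} → run E
t=12: ready={B,C,E,F,G,H} → run E
t=13: ready={B,C,F,G,H} → run G
t=14: ready={B,C,F,G,H} → run G
t=15: ready={B,C,F,G,H} → run G
t=16: ready={B,C,F,G,H} → run G
t=17: ready={B,C,F,G,H} → run G
t=18: ready={B,C,F,H} → run H
t=19: ready={B,C,F,H} → run H
t=20: ready={B,C,F,H} → run H
t=21: ready={B,C,F,H} → run H
t=22: ready={B,C,F,H} → run H
t=23: ready={B,C,F,H} → run H
t=24: ready={B,C,F} → run B
t=25: ready={B,C,F} → run B
t=26: ready={B,C,F} → run B
t=27: ready={C,F} → run C
t=28: ready={C,F} → run C
t=29: ready={C,F} → run C
t=30: ready={C,F} → run C
t=31: ready={C,F} → run C
t=32: ready={C,F} → run C
t=33: ready={C,F} → run C
t=34: ready={C,F} → run C
t=35: ready={F} → run F
t=36: ready={F} → run F
t=37: ready={F} → run F
t=38: ready={F} → run F
t=39: ready={F} → run F
t=40: ready={F} → run F
t=41: ready={F} → run F
t=42: ready={F} → run F
t=43: (idle)
t=44: (idle)
t=45: (idle)
t=46: (idle)
t=47: (idle)
t=48: (idle)
t=49: (idle)

context switches = 8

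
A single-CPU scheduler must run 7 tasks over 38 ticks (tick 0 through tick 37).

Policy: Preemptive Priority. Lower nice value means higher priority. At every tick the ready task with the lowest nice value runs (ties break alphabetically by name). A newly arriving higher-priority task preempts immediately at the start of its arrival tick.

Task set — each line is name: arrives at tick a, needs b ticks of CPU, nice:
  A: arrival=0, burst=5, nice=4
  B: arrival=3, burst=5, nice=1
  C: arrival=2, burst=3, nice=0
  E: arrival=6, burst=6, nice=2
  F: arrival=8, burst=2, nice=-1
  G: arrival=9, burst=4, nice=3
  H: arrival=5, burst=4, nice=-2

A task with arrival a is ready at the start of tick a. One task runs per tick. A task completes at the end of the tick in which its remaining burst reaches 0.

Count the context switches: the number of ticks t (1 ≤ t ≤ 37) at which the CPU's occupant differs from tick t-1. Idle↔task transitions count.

t=0: ready={A} → run A
t=1: ready={A} → run A
t=2: ready={A,C} → run C
t=3: ready={A,B,C} → run C
t=4: ready={A,B,C} → run C
t=5: ready={A,B,H} → run H
t=6: ready={A,B,E,H} → run H
t=7: ready={A,B,E,H} → run H
t=8: ready={A,B,E,F,H} → run H
t=9: ready={A,B,E,F,G} → run F
t=10: ready={A,B,E,F,G} → run F
t=11: ready={A,B,E,G} → run B
t=12: ready={A,B,E,G} → run B
t=13: ready={A,B,E,G} → run B
t=14: ready={A,B,E,G} → run B
t=15: ready={A,B,E,G} → run B
t=16: ready={A,E,G} → run E
t=17: ready={A,E,G} → run E
t=18: ready={A,E,G} → run E
t=19: ready={A,E,G} → run E
t=20: ready={A,E,G} → run E
t=21: ready={A,E,G} → run E
t=22: ready={A,G} → run G
t=23: ready={A,G} → run G
t=24: ready={A,G} → run G
t=25: ready={A,G} → run G
t=26: ready={A} → run A
t=27: ready={A} → run A
t=28: ready={A} → run A
t=29: (idle)
t=30: (idle)
t=31: (idle)
t=32: (idle)
t=33: (idle)
t=34: (idle)
t=35: (idle)
t=36: (idle)
t=37: (idle)

context switches = 8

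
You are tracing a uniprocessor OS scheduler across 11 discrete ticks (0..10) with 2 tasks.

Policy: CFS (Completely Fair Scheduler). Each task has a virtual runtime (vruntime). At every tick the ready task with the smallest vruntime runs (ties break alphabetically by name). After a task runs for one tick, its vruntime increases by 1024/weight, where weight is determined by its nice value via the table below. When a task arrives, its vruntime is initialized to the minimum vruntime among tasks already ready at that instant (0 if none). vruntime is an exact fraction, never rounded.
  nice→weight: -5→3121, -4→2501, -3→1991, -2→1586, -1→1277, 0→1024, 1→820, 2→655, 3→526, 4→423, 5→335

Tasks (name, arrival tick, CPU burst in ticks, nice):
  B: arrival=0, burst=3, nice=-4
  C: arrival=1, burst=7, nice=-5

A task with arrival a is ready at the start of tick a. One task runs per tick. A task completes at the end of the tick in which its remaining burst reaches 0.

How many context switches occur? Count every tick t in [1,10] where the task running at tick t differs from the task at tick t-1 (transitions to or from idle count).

t=0: vr[B=0] → run B
t=1: vr[B=1024/2501 C=1024/2501] → run B
t=2: vr[B=2048/2501 C=1024/2501] → run C
t=3: vr[B=2048/2501 C=5756928/7805621] → run C
t=4: vr[B=2048/2501 C=8317952/7805621] → run B
t=5: vr[C=8317952/7805621] → run C
t=6: vr[C=10878976/7805621] → run C
t=7: vr[C=13440000/7805621] → run C
t=8: vr[C=16001024/7805621] → run C
t=9: vr[C=18562048/7805621] → run C
t=10: (idle)

context switches = 4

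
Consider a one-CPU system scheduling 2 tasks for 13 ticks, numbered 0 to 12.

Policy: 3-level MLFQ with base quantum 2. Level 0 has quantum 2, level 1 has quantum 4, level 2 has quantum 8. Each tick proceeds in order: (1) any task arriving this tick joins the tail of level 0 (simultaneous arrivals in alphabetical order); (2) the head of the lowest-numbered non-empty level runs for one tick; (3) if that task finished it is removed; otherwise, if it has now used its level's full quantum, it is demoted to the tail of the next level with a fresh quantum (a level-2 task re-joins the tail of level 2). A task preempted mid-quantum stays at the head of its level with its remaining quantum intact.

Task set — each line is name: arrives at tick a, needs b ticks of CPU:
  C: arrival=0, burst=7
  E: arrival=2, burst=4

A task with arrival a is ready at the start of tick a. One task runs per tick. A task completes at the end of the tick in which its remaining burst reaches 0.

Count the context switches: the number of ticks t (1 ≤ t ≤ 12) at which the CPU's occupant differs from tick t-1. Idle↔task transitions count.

t=0: L0/L1/L2 = C/-/- → run C
t=1: L0/L1/L2 = C/-/- → run C
t=2: L0/L1/L2 = E/C/- → run E
t=3: L0/L1/L2 = E/C/- → run E
t=4: L0/L1/L2 = -/CE/- → run C
t=5: L0/L1/L2 = -/CE/- → run C
t=6: L0/L1/L2 = -/CE/- → run C
t=7: L0/L1/L2 = -/CE/- → run C
t=8: L0/L1/L2 = -/E/C → run E
t=9: L0/L1/L2 = -/E/C → run E
t=10: L0/L1/L2 = -/-/C → run C
t=11: (idle)
t=12: (idle)

context switches = 5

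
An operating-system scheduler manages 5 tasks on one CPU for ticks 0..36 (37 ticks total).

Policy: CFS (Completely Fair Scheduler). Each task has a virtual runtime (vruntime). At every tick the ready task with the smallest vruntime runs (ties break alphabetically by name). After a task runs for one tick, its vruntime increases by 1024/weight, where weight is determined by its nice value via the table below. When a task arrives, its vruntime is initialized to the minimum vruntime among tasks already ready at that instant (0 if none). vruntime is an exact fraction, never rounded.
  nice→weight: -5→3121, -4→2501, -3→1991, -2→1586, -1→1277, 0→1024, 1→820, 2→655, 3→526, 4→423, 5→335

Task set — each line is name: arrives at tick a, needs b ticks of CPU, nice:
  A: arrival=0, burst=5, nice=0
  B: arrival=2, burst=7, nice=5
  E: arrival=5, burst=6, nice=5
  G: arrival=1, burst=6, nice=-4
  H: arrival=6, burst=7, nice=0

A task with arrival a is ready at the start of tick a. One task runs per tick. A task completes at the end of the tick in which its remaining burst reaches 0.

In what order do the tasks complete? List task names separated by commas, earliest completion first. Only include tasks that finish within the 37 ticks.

completion order = G, A, H, E, B

t=0: vr[A=0] → run A
t=1: vr[A=1 G=1] → run A
t=2: vr[A=2 B=1 G=1] → run B
t=3: vr[A=2 B=1359/335 G=1] → run G
t=4: vr[A=2 B=1359/335 G=3525/2501] → run G
t=5: vr[A=2 B=1359/335 E=4549/2501 G=4549/2501] → run E
t=6: vr[A=2 B=1359/335 E=4084939/837835 G=4549/2501 H=4549/2501] → run G
t=7: vr[A=2 B=1359/335 E=4084939/837835 G=5573/2501 H=4549/2501] → run H
t=8: vr[A=2 B=1359/335 E=4084939/837835 G=5573/2501 H=7050/2501] → run A
t=9: vr[A=3 B=1359/335 E=4084939/837835 G=5573/2501 H=7050/2501] → run G
t=10: vr[A=3 B=1359/335 E=4084939/837835 G=6597/2501 H=7050/2501] → run G
t=11: vr[A=3 B=1359/335 E=4084939/837835 G=7621/2501 H=7050/2501] → run H
t=12: vr[A=3 B=1359/335 E=4084939/837835 G=7621/2501 H=9551/2501] → run A
t=13: vr[A=4 B=1359/335 E=4084939/837835 G=7621/2501 H=9551/2501] → run G
t=14: vr[A=4 B=1359/335 E=4084939/837835 H=9551/2501] → run H
t=15: vr[A=4 B=1359/335 E=4084939/837835 H=12052/2501] → run A
t=16: vr[B=1359/335 E=4084939/837835 H=12052/2501] → run B
t=17: vr[B=2383/335 E=4084939/837835 H=12052/2501] → run H
t=18: vr[B=2383/335 E=4084939/837835 H=14553/2501] → run E
t=19: vr[B=2383/335 E=6645963/837835 H=14553/2501] → run H
t=20: vr[B=2383/335 E=6645963/837835 H=17054/2501] → run H
t=21: vr[B=2383/335 E=6645963/837835 H=19555/2501] → run B
t=22: vr[B=3407/335 E=6645963/837835 H=19555/2501] → run H
t=23: vr[B=3407/335 E=6645963/837835] → run E
t=24: vr[B=3407/335 E=9206987/837835] → run B
t=25: vr[B=4431/335 E=9206987/837835] → run E
t=26: vr[B=4431/335 E=11768011/837835] → run B
t=27: vr[B=1091/67 E=11768011/837835] → run E
t=28: vr[B=1091/67 E=2865807/167567] → run B
t=29: vr[B=6479/335 E=2865807/167567] → run E
t=30: vr[B=6479/335] → run B
t=31: (idle)
t=32: (idle)
t=33: (idle)
t=34: (idle)
t=35: (idle)
t=36: (idle)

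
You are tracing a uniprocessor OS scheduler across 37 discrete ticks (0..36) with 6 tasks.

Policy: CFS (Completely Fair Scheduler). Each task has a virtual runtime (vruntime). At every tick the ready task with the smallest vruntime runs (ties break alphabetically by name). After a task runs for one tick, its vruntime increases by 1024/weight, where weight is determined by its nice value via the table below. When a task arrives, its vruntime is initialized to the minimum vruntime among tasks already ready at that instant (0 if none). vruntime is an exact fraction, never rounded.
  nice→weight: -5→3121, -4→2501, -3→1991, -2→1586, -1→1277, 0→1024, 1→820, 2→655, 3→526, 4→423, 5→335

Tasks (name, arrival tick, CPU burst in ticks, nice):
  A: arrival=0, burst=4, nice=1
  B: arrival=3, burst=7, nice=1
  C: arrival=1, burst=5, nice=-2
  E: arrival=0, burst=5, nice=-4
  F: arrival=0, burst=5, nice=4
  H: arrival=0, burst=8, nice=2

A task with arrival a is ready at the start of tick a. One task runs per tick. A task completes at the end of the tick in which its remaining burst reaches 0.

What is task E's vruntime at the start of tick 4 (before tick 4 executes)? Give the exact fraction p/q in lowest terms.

t=0: vr[A=0 E=0 F=0 H=0] → run A
t=1: vr[A=256/205 C=0 E=0 F=0 H=0] → run C
t=2: vr[A=256/205 C=512/793 E=0 F=0 H=0] → run E
t=3: vr[A=256/205 B=0 C=512/793 E=1024/2501 F=0 H=0] → run B
t=4: vr[A=256/205 B=256/205 C=512/793 E=1024/2501 F=0 H=0] → run F
t=5: vr[A=256/205 B=256/205 C=512/793 E=1024/2501 F=1024/423 H=0] → run H
t=6: vr[A=256/205 B=256/205 C=512/793 E=1024/2501 F=1024/423 H=1024/655] → run E
t=7: vr[A=256/205 B=256/205 C=512/793 E=2048/2501 F=1024/423 H=1024/655] → run C
t=8: vr[A=256/205 B=256/205 C=1024/793 E=2048/2501 F=1024/423 H=1024/655] → run E
t=9: vr[A=256/205 B=256/205 C=1024/793 E=3072/2501 F=1024/423 H=1024/655] → run E
t=10: vr[A=256/205 B=256/205 C=1024/793 E=4096/2501 F=1024/423 H=1024/655] → run A
t=11: vr[A=512/205 B=256/205 C=1024/793 E=4096/2501 F=1024/423 H=1024/655] → run B
t=12: vr[A=512/205 B=512/205 C=1024/793 E=4096/2501 F=1024/423 H=1024/655] → run C
t=13: vr[A=512/205 B=512/205 C=1536/793 E=4096/2501 F=1024/423 H=1024/655] → run H
t=14: vr[A=512/205 B=512/205 C=1536/793 E=4096/2501 F=1024/423 H=2048/655] → run E
t=15: vr[A=512/205 B=512/205 C=1536/793 F=1024/423 H=2048/655] → run C
t=16: vr[A=512/205 B=512/205 C=2048/793 F=1024/423 H=2048/655] → run F
t=17: vr[A=512/205 B=512/205 C=2048/793 F=2048/423 H=2048/655] → run A
t=18: vr[A=768/205 B=512/205 C=2048/793 F=2048/423 H=2048/655] → run B
t=19: vr[A=768/205 B=768/205 C=2048/793 F=2048/423 H=2048/655] → run C
t=20: vr[A=768/205 B=768/205 F=2048/423 H=2048/655] → run H
t=21: vr[A=768/205 B=768/205 F=2048/423 H=3072/655] → run A
t=22: vr[B=768/205 F=2048/423 H=3072/655] → run B
t=23: vr[B=1024/205 F=2048/423 H=3072/655] → run H
t=24: vr[B=1024/205 F=2048/423 H=4096/655] → run F
t=25: vr[B=1024/205 F=1024/141 H=4096/655] → run B
t=26: vr[B=256/41 F=1024/141 H=4096/655] → run B
t=27: vr[B=1536/205 F=1024/141 H=4096/655] → run H
t=28: vr[B=1536/205 F=1024/141 H=1024/131] → run F
t=29: vr[B=1536/205 F=4096/423 H=1024/131] → run B
t=30: vr[F=4096/423 H=1024/131] → run H
t=31: vr[F=4096/423 H=6144/655] → run H
t=32: vr[F=4096/423 H=7168/655] → run F
t=33: vr[H=7168/655] → run H
t=34: (idle)
t=35: (idle)
t=36: (idle)

vruntime(E, start of tick 4) = 1024/2501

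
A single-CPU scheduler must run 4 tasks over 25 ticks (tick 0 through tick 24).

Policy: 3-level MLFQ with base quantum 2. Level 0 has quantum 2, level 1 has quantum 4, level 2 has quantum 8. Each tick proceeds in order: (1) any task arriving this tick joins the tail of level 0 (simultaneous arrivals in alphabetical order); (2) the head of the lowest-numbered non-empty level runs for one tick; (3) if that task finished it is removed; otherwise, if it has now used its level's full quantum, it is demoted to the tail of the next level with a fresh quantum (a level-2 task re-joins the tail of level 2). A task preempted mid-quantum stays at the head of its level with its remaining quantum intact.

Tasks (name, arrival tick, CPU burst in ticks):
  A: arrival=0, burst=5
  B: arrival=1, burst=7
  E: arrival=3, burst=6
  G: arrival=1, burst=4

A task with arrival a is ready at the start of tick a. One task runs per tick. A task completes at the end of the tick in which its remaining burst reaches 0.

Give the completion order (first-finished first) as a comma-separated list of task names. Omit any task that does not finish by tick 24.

t=0: L0/L1/L2 = A/-/- → run A
t=1: L0/L1/L2 = ABG/-/- → run A
t=2: L0/L1/L2 = BG/A/- → run B
t=3: L0/L1/L2 = BGE/A/- → run B
t=4: L0/L1/L2 = GE/AB/- → run G
t=5: L0/L1/L2 = GE/AB/- → run G
t=6: L0/L1/L2 = E/ABG/- → run E
t=7: L0/L1/L2 = E/ABG/- → run E
t=8: L0/L1/L2 = -/ABGE/- → run A
t=9: L0/L1/L2 = -/ABGE/- → run A
t=10: L0/L1/L2 = -/ABGE/- → run A
t=11: L0/L1/L2 = -/BGE/- → run B
t=12: L0/L1/L2 = -/BGE/- → run B
t=13: L0/L1/L2 = -/BGE/- → run B
t=14: L0/L1/L2 = -/BGE/- → run B
t=15: L0/L1/L2 = -/GE/B → run G
t=16: L0/L1/L2 = -/GE/B → run G
t=17: L0/L1/L2 = -/E/B → run E
t=18: L0/L1/L2 = -/E/B → run E
t=19: L0/L1/L2 = -/E/B → run E
t=20: L0/L1/L2 = -/E/B → run E
t=21: L0/L1/L2 = -/-/B → run B
t=22: (idle)
t=23: (idle)
t=24: (idle)

completion order = A, G, E, B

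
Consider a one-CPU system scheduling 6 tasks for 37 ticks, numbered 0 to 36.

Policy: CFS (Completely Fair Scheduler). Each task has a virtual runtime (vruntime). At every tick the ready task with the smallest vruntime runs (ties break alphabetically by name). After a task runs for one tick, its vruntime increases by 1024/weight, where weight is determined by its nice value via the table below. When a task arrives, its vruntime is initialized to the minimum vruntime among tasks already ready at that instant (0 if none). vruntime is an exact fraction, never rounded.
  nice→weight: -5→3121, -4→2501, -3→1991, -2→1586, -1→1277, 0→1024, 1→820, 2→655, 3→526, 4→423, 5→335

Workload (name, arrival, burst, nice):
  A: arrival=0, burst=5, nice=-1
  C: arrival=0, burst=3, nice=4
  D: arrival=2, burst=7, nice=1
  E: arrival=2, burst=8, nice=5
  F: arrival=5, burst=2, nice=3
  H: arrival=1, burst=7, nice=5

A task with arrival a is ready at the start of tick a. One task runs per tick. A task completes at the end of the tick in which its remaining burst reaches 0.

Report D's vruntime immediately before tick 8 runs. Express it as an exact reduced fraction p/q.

t=0: vr[A=0 C=0] → run A
t=1: vr[A=1024/1277 C=0 H=0] → run C
t=2: vr[A=1024/1277 C=1024/423 D=0 E=0 H=0] → run D
t=3: vr[A=1024/1277 C=1024/423 D=256/205 E=0 H=0] → run E
t=4: vr[A=1024/1277 C=1024/423 D=256/205 E=1024/335 H=0] → run H
t=5: vr[A=1024/1277 C=1024/423 D=256/205 E=1024/335 F=1024/1277 H=1024/335] → run A
t=6: vr[A=2048/1277 C=1024/423 D=256/205 E=1024/335 F=1024/1277 H=1024/335] → run F
t=7: vr[A=2048/1277 C=1024/423 D=256/205 E=1024/335 F=923136/335851 H=1024/335] → run D
t=8: vr[A=2048/1277 C=1024/423 D=512/205 E=1024/335 F=923136/335851 H=1024/335] → run A
t=9: vr[A=3072/1277 C=1024/423 D=512/205 E=1024/335 F=923136/335851 H=1024/335] → run A
t=10: vr[A=4096/1277 C=1024/423 D=512/205 E=1024/335 F=923136/335851 H=1024/335] → run C
t=11: vr[A=4096/1277 C=2048/423 D=512/205 E=1024/335 F=923136/335851 H=1024/335] → run D
t=12: vr[A=4096/1277 C=2048/423 D=768/205 E=1024/335 F=923136/335851 H=1024/335] → run F
t=13: vr[A=4096/1277 C=2048/423 D=768/205 E=1024/335 H=1024/335] → run E
t=14: vr[A=4096/1277 C=2048/423 D=768/205 E=2048/335 H=1024/335] → run H
t=15: vr[A=4096/1277 C=2048/423 D=768/205 E=2048/335 H=2048/335] → run A
t=16: vr[C=2048/423 D=768/205 E=2048/335 H=2048/335] → run D
t=17: vr[C=2048/423 D=1024/205 E=2048/335 H=2048/335] → run C
t=18: vr[D=1024/205 E=2048/335 H=2048/335] → run D
t=19: vr[D=256/41 E=2048/335 H=2048/335] → run E
t=20: vr[D=256/41 E=3072/335 H=2048/335] → run H
t=21: vr[D=256/41 E=3072/335 H=3072/335] → run D
t=22: vr[D=1536/205 E=3072/335 H=3072/335] → run D
t=23: vr[E=3072/335 H=3072/335] → run E
t=24: vr[E=4096/335 H=3072/335] → run H
t=25: vr[E=4096/335 H=4096/335] → run E
t=26: vr[E=1024/67 H=4096/335] → run H
t=27: vr[E=1024/67 H=1024/67] → run E
t=28: vr[E=6144/335 H=1024/67] → run H
t=29: vr[E=6144/335 H=6144/335] → run E
t=30: vr[E=7168/335 H=6144/335] → run H
t=31: vr[E=7168/335] → run E
t=32: (idle)
t=33: (idle)
t=34: (idle)
t=35: (idle)
t=36: (idle)

vruntime(D, start of tick 8) = 512/205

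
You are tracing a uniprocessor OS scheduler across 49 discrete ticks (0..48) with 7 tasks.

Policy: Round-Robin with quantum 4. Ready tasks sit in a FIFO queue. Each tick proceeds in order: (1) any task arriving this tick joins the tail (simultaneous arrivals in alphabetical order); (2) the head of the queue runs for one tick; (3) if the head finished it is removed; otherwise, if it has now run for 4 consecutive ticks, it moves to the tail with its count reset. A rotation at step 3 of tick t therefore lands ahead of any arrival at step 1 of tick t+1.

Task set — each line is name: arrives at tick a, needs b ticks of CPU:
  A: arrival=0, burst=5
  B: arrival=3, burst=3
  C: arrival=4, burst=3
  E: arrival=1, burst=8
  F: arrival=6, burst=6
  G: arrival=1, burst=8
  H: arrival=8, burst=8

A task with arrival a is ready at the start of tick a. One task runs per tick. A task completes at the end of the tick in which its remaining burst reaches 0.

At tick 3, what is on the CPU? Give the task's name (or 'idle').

running at tick 3 = A

t=0: queue=[A] q_used=0 → run A
t=1: queue=[A,E,G] q_used=1 → run A
t=2: queue=[A,E,G] q_used=2 → run A
t=3: queue=[A,E,G,B] q_used=3 → run A
t=4: queue=[E,G,B,A,C] q_used=0 → run E
t=5: queue=[E,G,B,A,C] q_used=1 → run E
t=6: queue=[E,G,B,A,C,F] q_used=2 → run E
t=7: queue=[E,G,B,A,C,F] q_used=3 → run E
t=8: queue=[G,B,A,C,F,E,H] q_used=0 → run G
t=9: queue=[G,B,A,C,F,E,H] q_used=1 → run G
t=10: queue=[G,B,A,C,F,E,H] q_used=2 → run G
t=11: queue=[G,B,A,C,F,E,H] q_used=3 → run G
t=12: queue=[B,A,C,F,E,H,G] q_used=0 → run B
t=13: queue=[B,A,C,F,E,H,G] q_used=1 → run B
t=14: queue=[B,A,C,F,E,H,G] q_used=2 → run B
t=15: queue=[A,C,F,E,H,G] q_used=0 → run A
t=16: queue=[C,F,E,H,G] q_used=0 → run C
t=17: queue=[C,F,E,H,G] q_used=1 → run C
t=18: queue=[C,F,E,H,G] q_used=2 → run C
t=19: queue=[F,E,H,G] q_used=0 → run F
t=20: queue=[F,E,H,G] q_used=1 → run F
t=21: queue=[F,E,H,G] q_used=2 → run F
t=22: queue=[F,E,H,G] q_used=3 → run F
t=23: queue=[E,H,G,F] q_used=0 → run E
t=24: queue=[E,H,G,F] q_used=1 → run E
t=25: queue=[E,H,G,F] q_used=2 → run E
t=26: queue=[E,H,G,F] q_used=3 → run E
t=27: queue=[H,G,F] q_used=0 → run H
t=28: queue=[H,G,F] q_used=1 → run H
t=29: queue=[H,G,F] q_used=2 → run H
t=30: queue=[H,G,F] q_used=3 → run H
t=31: queue=[G,F,H] q_used=0 → run G
t=32: queue=[G,F,H] q_used=1 → run G
t=33: queue=[G,F,H] q_used=2 → run G
t=34: queue=[G,F,H] q_used=3 → run G
t=35: queue=[F,H] q_used=0 → run F
t=36: queue=[F,H] q_used=1 → run F
t=37: queue=[H] q_used=0 → run H
t=38: queue=[H] q_used=1 → run H
t=39: queue=[H] q_used=2 → run H
t=40: queue=[H] q_used=3 → run H
t=41: (idle)
t=42: (idle)
t=43: (idle)
t=44: (idle)
t=45: (idle)
t=46: (idle)
t=47: (idle)
t=48: (idle)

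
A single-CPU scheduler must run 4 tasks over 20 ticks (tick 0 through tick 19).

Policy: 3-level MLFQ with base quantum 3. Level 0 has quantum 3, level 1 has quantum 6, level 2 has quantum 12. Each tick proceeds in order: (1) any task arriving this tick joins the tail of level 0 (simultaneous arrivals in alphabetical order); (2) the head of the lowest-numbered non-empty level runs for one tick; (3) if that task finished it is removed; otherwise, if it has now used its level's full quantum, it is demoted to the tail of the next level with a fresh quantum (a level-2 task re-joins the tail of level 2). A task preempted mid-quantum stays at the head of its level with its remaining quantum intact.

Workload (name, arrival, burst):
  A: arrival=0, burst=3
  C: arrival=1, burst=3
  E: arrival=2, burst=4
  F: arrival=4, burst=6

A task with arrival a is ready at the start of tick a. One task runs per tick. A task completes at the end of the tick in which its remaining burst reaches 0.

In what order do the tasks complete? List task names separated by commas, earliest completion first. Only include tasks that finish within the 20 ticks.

completion order = A, C, E, F

t=0: L0/L1/L2 = A/-/- → run A
t=1: L0/L1/L2 = AC/-/- → run A
t=2: L0/L1/L2 = ACE/-/- → run A
t=3: L0/L1/L2 = CE/-/- → run C
t=4: L0/L1/L2 = CEF/-/- → run C
t=5: L0/L1/L2 = CEF/-/- → run C
t=6: L0/L1/L2 = EF/-/- → run E
t=7: L0/L1/L2 = EF/-/- → run E
t=8: L0/L1/L2 = EF/-/- → run E
t=9: L0/L1/L2 = F/E/- → run F
t=10: L0/L1/L2 = F/E/- → run F
t=11: L0/L1/L2 = F/E/- → run F
t=12: L0/L1/L2 = -/EF/- → run E
t=13: L0/L1/L2 = -/F/- → run F
t=14: L0/L1/L2 = -/F/- → run F
t=15: L0/L1/L2 = -/F/- → run F
t=16: (idle)
t=17: (idle)
t=18: (idle)
t=19: (idle)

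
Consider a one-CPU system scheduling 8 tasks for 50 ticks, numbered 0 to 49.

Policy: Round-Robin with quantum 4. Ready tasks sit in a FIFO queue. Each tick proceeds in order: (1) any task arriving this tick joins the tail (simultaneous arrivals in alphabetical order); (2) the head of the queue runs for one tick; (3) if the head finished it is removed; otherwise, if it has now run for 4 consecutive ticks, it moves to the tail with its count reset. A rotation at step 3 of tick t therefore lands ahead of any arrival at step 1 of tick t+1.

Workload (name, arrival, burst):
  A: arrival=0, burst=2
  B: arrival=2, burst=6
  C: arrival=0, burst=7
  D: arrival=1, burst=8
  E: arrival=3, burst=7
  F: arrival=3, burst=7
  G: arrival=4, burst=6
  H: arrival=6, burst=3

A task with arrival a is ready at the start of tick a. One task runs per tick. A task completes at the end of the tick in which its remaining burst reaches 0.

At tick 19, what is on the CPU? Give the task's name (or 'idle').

t=0: queue=[A,C] q_used=0 → run A
t=1: queue=[A,C,D] q_used=1 → run A
t=2: queue=[C,D,B] q_used=0 → run C
t=3: queue=[C,D,B,E,F] q_used=1 → run C
t=4: queue=[C,D,B,E,F,G] q_used=2 → run C
t=5: queue=[C,D,B,E,F,G] q_used=3 → run C
t=6: queue=[D,B,E,F,G,C,H] q_used=0 → run D
t=7: queue=[D,B,E,F,G,C,H] q_used=1 → run D
t=8: queue=[D,B,E,F,G,C,H] q_used=2 → run D
t=9: queue=[D,B,E,F,G,C,H] q_used=3 → run D
t=10: queue=[B,E,F,G,C,H,D] q_used=0 → run B
t=11: queue=[B,E,F,G,C,H,D] q_used=1 → run B
t=12: queue=[B,E,F,G,C,H,D] q_used=2 → run B
t=13: queue=[B,E,F,G,C,H,D] q_used=3 → run B
t=14: queue=[E,F,G,C,H,D,B] q_used=0 → run E
t=15: queue=[E,F,G,C,H,D,B] q_used=1 → run E
t=16: queue=[E,F,G,C,H,D,B] q_used=2 → run E
t=17: queue=[E,F,G,C,H,D,B] q_used=3 → run E
t=18: queue=[F,G,C,H,D,B,E] q_used=0 → run F
t=19: queue=[F,G,C,H,D,B,E] q_used=1 → run F
t=20: queue=[F,G,C,H,D,B,E] q_used=2 → run F
t=21: queue=[F,G,C,H,D,B,E] q_used=3 → run F
t=22: queue=[G,C,H,D,B,E,F] q_used=0 → run G
t=23: queue=[G,C,H,D,B,E,F] q_used=1 → run G
t=24: queue=[G,C,H,D,B,E,F] q_used=2 → run G
t=25: queue=[G,C,H,D,B,E,F] q_used=3 → run G
t=26: queue=[C,H,D,B,E,F,G] q_used=0 → run C
t=27: queue=[C,H,D,B,E,F,G] q_used=1 → run C
t=28: queue=[C,H,D,B,E,F,G] q_used=2 → run C
t=29: queue=[H,D,B,E,F,G] q_used=0 → run H
t=30: queue=[H,D,B,E,F,G] q_used=1 → run H
t=31: queue=[H,D,B,E,F,G] q_used=2 → run H
t=32: queue=[D,B,E,F,G] q_used=0 → run D
t=33: queue=[D,B,E,F,G] q_used=1 → run D
t=34: queue=[D,B,E,F,G] q_used=2 → run D
t=35: queue=[D,B,E,F,G] q_used=3 → run D
t=36: queue=[B,E,F,G] q_used=0 → run B
t=37: queue=[B,E,F,G] q_used=1 → run B
t=38: queue=[E,F,G] q_used=0 → run E
t=39: queue=[E,F,G] q_used=1 → run E
t=40: queue=[E,F,G] q_used=2 → run E
t=41: queue=[F,G] q_used=0 → run F
t=42: queue=[F,G] q_used=1 → run F
t=43: queue=[F,G] q_used=2 → run F
t=44: queue=[G] q_used=0 → run G
t=45: queue=[G] q_used=1 → run G
t=46: (idle)
t=47: (idle)
t=48: (idle)
t=49: (idle)

running at tick 19 = F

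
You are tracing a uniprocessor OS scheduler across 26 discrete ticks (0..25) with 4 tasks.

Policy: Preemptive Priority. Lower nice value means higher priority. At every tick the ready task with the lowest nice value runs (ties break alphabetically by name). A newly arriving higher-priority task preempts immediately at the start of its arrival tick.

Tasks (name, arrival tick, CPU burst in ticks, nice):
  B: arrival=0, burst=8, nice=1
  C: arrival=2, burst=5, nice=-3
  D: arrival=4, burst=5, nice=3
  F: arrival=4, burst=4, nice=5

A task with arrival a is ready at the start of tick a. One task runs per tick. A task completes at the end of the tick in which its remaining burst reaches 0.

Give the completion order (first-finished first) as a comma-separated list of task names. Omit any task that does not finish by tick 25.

t=0: ready={B} → run B
t=1: ready={B} → run B
t=2: ready={B,C} → run C
t=3: ready={B,C} → run C
t=4: ready={B,C,D,F} → run C
t=5: ready={B,C,D,F} → run C
t=6: ready={B,C,D,F} → run C
t=7: ready={B,D,F} → run B
t=8: ready={B,D,F} → run B
t=9: ready={B,D,F} → run B
t=10: ready={B,D,F} → run B
t=11: ready={B,D,F} → run B
t=12: ready={B,D,F} → run B
t=13: ready={D,F} → run D
t=14: ready={D,F} → run D
t=15: ready={D,F} → run D
t=16: ready={D,F} → run D
t=17: ready={D,F} → run D
t=18: ready={F} → run F
t=19: ready={F} → run F
t=20: ready={F} → run F
t=21: ready={F} → run F
t=22: (idle)
t=23: (idle)
t=24: (idle)
t=25: (idle)

completion order = C, B, D, F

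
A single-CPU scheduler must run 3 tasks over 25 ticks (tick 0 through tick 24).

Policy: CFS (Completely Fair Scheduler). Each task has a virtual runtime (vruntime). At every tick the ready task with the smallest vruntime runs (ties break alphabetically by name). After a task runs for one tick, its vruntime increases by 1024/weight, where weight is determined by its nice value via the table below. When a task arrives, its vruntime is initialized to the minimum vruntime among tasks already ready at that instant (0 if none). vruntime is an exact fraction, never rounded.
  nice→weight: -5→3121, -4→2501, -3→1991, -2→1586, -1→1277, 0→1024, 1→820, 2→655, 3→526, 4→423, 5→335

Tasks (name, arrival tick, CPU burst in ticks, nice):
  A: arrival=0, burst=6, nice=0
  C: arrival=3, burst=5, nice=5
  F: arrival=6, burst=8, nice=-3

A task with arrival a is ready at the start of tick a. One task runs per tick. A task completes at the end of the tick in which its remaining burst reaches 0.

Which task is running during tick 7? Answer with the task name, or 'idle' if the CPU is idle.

running at tick 7 = F

t=0: vr[A=0] → run A
t=1: vr[A=1] → run A
t=2: vr[A=2] → run A
t=3: vr[A=3 C=3] → run A
t=4: vr[A=4 C=3] → run C
t=5: vr[A=4 C=2029/335] → run A
t=6: vr[A=5 C=2029/335 F=5] → run A
t=7: vr[C=2029/335 F=5] → run F
t=8: vr[C=2029/335 F=10979/1991] → run F
t=9: vr[C=2029/335 F=12003/1991] → run F
t=10: vr[C=2029/335 F=13027/1991] → run C
t=11: vr[C=3053/335 F=13027/1991] → run F
t=12: vr[C=3053/335 F=14051/1991] → run F
t=13: vr[C=3053/335 F=15075/1991] → run F
t=14: vr[C=3053/335 F=16099/1991] → run F
t=15: vr[C=3053/335 F=17123/1991] → run F
t=16: vr[C=3053/335] → run C
t=17: vr[C=4077/335] → run C
t=18: vr[C=5101/335] → run C
t=19: (idle)
t=20: (idle)
t=21: (idle)
t=22: (idle)
t=23: (idle)
t=24: (idle)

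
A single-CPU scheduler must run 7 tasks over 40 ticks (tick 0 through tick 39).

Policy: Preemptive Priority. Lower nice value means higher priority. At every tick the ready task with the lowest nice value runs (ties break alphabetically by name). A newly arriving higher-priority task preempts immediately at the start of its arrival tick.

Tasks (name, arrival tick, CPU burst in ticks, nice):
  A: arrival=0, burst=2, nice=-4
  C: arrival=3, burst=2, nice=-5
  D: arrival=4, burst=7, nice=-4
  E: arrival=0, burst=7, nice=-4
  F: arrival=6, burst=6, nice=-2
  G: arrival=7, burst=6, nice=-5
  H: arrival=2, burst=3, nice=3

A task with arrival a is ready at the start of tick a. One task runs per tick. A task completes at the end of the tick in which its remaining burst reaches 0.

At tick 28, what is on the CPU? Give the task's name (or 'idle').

running at tick 28 = F

t=0: ready={A,E} → run A
t=1: ready={A,E} → run A
t=2: ready={E,H} → run E
t=3: ready={C,E,H} → run C
t=4: ready={C,D,E,H} → run C
t=5: ready={D,E,H} → run D
t=6: ready={D,E,F,H} → run D
t=7: ready={D,E,F,G,H} → run G
t=8: ready={D,E,F,G,H} → run G
t=9: ready={D,E,F,G,H} → run G
t=10: ready={D,E,F,G,H} → run G
t=11: ready={D,E,F,G,H} → run G
t=12: ready={D,E,F,G,H} → run G
t=13: ready={D,E,F,H} → run D
t=14: ready={D,E,F,H} → run D
t=15: ready={D,E,F,H} → run D
t=16: ready={D,E,F,H} → run D
t=17: ready={D,E,F,H} → run D
t=18: ready={E,F,H} → run E
t=19: ready={E,F,H} → run E
t=20: ready={E,F,H} → run E
t=21: ready={E,F,H} → run E
t=22: ready={E,F,H} → run E
t=23: ready={E,F,H} → run E
t=24: ready={F,H} → run F
t=25: ready={F,H} → run F
t=26: ready={F,H} → run F
t=27: ready={F,H} → run F
t=28: ready={F,H} → run F
t=29: ready={F,H} → run F
t=30: ready={H} → run H
t=31: ready={H} → run H
t=32: ready={H} → run H
t=33: (idle)
t=34: (idle)
t=35: (idle)
t=36: (idle)
t=37: (idle)
t=38: (idle)
t=39: (idle)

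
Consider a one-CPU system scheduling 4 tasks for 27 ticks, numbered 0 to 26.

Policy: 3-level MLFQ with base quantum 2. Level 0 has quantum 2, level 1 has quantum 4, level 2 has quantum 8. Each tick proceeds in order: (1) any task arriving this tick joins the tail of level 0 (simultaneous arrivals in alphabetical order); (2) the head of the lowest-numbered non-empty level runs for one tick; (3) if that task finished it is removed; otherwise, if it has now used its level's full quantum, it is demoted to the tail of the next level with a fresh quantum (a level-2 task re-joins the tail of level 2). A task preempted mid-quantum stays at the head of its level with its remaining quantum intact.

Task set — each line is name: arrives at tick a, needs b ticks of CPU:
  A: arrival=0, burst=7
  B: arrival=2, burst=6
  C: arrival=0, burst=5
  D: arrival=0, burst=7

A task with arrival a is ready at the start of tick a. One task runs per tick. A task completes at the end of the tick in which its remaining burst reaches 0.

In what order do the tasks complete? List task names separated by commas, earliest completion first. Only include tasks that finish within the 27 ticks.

completion order = C, B, A, D

t=0: L0/L1/L2 = ACD/-/- → run A
t=1: L0/L1/L2 = ACD/-/- → run A
t=2: L0/L1/L2 = CDB/A/- → run C
t=3: L0/L1/L2 = CDB/A/- → run C
t=4: L0/L1/L2 = DB/AC/- → run D
t=5: L0/L1/L2 = DB/AC/- → run D
t=6: L0/L1/L2 = B/ACD/- → run B
t=7: L0/L1/L2 = B/ACD/- → run B
t=8: L0/L1/L2 = -/ACDB/- → run A
t=9: L0/L1/L2 = -/ACDB/- → run A
t=10: L0/L1/L2 = -/ACDB/- → run A
t=11: L0/L1/L2 = -/ACDB/- → run A
t=12: L0/L1/L2 = -/CDB/A → run C
t=13: L0/L1/L2 = -/CDB/A → run C
t=14: L0/L1/L2 = -/CDB/A → run C
t=15: L0/L1/L2 = -/DB/A → run D
t=16: L0/L1/L2 = -/DB/A → run D
t=17: L0/L1/L2 = -/DB/A → run D
t=18: L0/L1/L2 = -/DB/A → run D
t=19: L0/L1/L2 = -/B/AD → run B
t=20: L0/L1/L2 = -/B/AD → run B
t=21: L0/L1/L2 = -/B/AD → run B
t=22: L0/L1/L2 = -/B/AD → run B
t=23: L0/L1/L2 = -/-/AD → run A
t=24: L0/L1/L2 = -/-/D → run D
t=25: (idle)
t=26: (idle)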